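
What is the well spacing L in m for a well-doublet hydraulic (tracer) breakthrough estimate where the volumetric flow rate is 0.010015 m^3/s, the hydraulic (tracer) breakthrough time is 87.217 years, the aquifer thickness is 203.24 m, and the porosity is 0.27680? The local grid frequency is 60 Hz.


L = sqrt(t_bt*365.25*86400*3*Qv / (pi*hr*phi))
L = sqrt(87.217*365.25*86400*3*0.010015 / (pi*203.24*0.27680))
L = 684.03 m


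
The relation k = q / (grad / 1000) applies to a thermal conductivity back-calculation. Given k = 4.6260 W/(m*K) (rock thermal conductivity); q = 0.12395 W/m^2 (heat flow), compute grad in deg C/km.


grad = q / k * 1000
grad = 0.12395 / 4.6260 * 1000
grad = 26.794 deg C/km


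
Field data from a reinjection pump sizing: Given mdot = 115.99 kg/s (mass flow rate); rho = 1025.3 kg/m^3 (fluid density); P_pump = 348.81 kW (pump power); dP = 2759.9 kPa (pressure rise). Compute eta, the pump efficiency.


eta = mdot * dP / (rho * P_pump)
eta = 115.99 * 2759.9 / (1025.3 * 348.81)
eta = 0.89511


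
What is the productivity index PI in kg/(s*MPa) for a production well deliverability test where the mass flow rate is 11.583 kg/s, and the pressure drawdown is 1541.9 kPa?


PI = mdot * 1000 / dP
PI = 11.583 * 1000 / 1541.9
PI = 7.5122 kg/(s*MPa)


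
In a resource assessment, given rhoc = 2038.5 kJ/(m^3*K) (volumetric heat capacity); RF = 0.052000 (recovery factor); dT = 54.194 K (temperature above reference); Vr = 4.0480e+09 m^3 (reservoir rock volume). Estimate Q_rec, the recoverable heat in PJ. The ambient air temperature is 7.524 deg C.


Step 1: Q_s = Vr*rhoc*dT/1e12 = 4.0480e+09*2038.5*54.194/1e12 = 447.2007 PJ
Step 2: Q_rec = Q_s * RF = 447.2007 * 0.052 = 23.254 PJ
Q_rec = 23.254 PJ


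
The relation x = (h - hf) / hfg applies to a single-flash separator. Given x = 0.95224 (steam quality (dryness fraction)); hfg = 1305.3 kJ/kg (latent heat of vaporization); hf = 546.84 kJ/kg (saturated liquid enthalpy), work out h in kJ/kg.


h = hf + x * hfg
h = 546.84 + 0.95224 * 1305.3
h = 1789.8 kJ/kg


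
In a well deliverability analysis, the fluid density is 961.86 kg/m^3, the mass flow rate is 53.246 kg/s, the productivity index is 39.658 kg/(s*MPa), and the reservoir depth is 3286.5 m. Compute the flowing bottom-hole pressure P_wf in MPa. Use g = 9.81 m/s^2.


Step 1: P_i = rho*g*h/1e6 = 961.86*9.81*3286.5/1e6 = 31.01091 MPa
Step 2: P_wf = P_i - mdot/PI = 31.01091 - 53.246/39.658 = 29.668 MPa
P_wf = 29.668 MPa


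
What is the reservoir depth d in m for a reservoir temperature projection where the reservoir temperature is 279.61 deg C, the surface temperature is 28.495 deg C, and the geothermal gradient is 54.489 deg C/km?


d = (T_res - T_surf) / grad * 1000
d = (279.61 - 28.495) / 54.489 * 1000
d = 4608.5 m


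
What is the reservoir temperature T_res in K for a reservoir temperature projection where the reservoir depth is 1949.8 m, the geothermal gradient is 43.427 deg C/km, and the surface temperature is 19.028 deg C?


T_res = T_surf + grad * d / 1000
T_res = 19.028 + 43.427 * 1949.8 / 1000
T_res = 103.7020 deg C
Convert to K: 103.7020 + 273.15 = 376.85 K
T_res = 376.85 K


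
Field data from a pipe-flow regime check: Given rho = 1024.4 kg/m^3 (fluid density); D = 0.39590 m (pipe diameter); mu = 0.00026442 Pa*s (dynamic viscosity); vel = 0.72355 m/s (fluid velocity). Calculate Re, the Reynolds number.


Re = rho * vel * D / mu
Re = 1024.4 * 0.72355 * 0.39590 / 0.00026442
Re = 1.1098e+06


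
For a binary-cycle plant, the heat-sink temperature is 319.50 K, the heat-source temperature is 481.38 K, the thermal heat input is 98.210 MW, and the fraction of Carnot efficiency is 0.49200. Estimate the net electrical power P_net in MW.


Step 1: eta = (1 - Tc/Th)*f = (1 - 319.5/481.38)*0.492 = 0.1654513
Step 2: P_net = eta * Q_in = 0.1654513 * 98.21 = 16.249 MW
P_net = 16.249 MW


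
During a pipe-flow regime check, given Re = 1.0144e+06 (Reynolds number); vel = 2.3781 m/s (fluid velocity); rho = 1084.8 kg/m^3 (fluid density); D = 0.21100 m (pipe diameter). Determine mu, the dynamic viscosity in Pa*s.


mu = rho * vel * D / Re
mu = 1084.8 * 2.3781 * 0.21100 / 1.0144e+06
mu = 0.00053660 Pa*s


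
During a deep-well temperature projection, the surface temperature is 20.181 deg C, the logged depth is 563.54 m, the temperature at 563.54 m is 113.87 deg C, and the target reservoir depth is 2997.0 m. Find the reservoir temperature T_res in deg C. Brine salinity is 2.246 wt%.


Step 1: grad = (T_d1 - T_surf)/d1 * 1000 = (113.87 - 20.181)/563.54 * 1000 = 166.2508 deg C/km
Step 2: T_res = T_surf + grad*d2/1000 = 20.181 + 166.2508*2997.0/1000 = 518.43 deg C
T_res = 518.43 deg C


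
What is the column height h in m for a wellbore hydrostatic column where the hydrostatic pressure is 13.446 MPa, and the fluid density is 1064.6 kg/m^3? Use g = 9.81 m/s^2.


h = P * 1e6 / (g * rho)
h = 13.446 * 1e6 / (9.81 * 1064.6)
h = 1287.5 m


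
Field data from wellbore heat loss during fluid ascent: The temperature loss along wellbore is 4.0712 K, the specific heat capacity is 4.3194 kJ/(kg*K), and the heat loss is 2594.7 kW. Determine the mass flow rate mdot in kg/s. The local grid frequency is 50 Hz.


mdot = Q_loss / (cp * dT)
mdot = 2594.7 / (4.3194 * 4.0712)
mdot = 147.55 kg/s


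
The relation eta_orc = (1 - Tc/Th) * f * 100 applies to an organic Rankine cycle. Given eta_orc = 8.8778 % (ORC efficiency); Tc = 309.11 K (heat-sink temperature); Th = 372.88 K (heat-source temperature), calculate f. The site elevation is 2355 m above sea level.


f = (eta_orc/100) / (1 - Tc/Th)
f = (8.8778/100) / (1 - 309.11/372.88)
f = 0.51911


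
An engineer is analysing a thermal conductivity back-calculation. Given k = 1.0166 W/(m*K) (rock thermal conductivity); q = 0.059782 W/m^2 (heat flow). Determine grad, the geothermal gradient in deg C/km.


grad = q / k * 1000
grad = 0.059782 / 1.0166 * 1000
grad = 58.806 deg C/km


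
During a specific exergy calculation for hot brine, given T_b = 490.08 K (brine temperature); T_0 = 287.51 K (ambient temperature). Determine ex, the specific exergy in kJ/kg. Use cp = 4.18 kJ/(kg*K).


ex = cp * ((T_b - T_0) - T_0 * ln(T_b/T_0))
ex = 4.18 * ((490.08 - 287.51) - 287.51 * ln(490.08/287.51))
ex = 205.81 kJ/kg


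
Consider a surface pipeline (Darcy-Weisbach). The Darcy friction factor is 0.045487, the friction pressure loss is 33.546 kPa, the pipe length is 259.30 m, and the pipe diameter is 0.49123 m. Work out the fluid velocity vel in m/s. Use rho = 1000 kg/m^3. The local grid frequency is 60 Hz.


vel = sqrt(dP*1000*2*D / (f*L*rho))
vel = sqrt(33.546*1000*2*0.49123 / (0.045487*259.30*1000))
vel = 1.6716 m/s


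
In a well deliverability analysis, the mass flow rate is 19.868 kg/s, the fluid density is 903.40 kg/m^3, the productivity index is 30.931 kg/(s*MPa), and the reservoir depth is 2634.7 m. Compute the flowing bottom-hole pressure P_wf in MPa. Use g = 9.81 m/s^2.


Step 1: P_i = rho*g*h/1e6 = 903.4*9.81*2634.7/1e6 = 23.34964 MPa
Step 2: P_wf = P_i - mdot/PI = 23.34964 - 19.868/30.931 = 22.707 MPa
P_wf = 22.707 MPa


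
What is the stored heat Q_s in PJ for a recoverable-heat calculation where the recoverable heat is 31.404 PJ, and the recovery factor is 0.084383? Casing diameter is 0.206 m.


Q_s = Q_rec / RF
Q_s = 31.404 / 0.084383
Q_s = 372.16 PJ


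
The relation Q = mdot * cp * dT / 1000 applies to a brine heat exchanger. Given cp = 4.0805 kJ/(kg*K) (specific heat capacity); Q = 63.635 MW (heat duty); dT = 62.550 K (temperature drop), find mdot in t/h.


mdot = Q * 1000 / (cp * dT)
mdot = 63.635 * 1000 / (4.0805 * 62.550)
mdot = 249.3190 kg/s
Convert: 249.3190 kg/s * 3.6 = 897.55 t/h
mdot = 897.55 t/h


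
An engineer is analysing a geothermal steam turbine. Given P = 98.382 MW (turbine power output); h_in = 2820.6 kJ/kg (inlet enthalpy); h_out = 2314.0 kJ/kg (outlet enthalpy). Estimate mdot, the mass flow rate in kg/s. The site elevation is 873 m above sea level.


mdot = P * 1000 / (h_in - h_out)
mdot = 98.382 * 1000 / (2820.6 - 2314.0)
mdot = 194.20 kg/s


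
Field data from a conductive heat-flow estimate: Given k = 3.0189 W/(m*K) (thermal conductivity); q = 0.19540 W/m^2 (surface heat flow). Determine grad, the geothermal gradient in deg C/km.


grad = q * 1000 / k
grad = 0.19540 * 1000 / 3.0189
grad = 64.726 deg C/km


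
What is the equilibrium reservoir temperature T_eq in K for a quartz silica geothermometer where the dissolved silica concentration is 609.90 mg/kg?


T_eq = 1309 / (5.19 - log10(SiO2)) - 273.15
T_eq = 1309 / (5.19 - log10(609.90)) - 273.15
T_eq = 271.1913 deg C
Convert to K: 271.1913 + 273.15 = 544.34 K
T_eq = 544.34 K


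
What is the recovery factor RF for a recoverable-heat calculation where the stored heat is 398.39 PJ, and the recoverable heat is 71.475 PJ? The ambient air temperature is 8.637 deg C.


RF = Q_rec / Q_s
RF = 71.475 / 398.39
RF = 0.17941


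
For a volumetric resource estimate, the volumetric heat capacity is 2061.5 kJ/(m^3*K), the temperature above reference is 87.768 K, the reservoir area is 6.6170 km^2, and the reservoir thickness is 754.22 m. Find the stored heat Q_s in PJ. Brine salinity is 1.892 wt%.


Step 1: Vr = A*1e6*hr = 6.617*1e6*754.22 = 4.990674e+09 m^3
Step 2: Q_s = Vr*rhoc*dT/1e12 = 4.990674e+09*2061.5*87.768/1e12 = 902.98 PJ
Q_s = 902.98 PJ


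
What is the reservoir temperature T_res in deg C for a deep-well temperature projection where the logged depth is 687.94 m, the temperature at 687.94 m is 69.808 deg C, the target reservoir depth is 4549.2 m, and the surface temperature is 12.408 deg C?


Step 1: grad = (T_d1 - T_surf)/d1 * 1000 = (69.808 - 12.408)/687.94 * 1000 = 83.43751 deg C/km
Step 2: T_res = T_surf + grad*d2/1000 = 12.408 + 83.43751*4549.2/1000 = 391.98 deg C
T_res = 391.98 deg C


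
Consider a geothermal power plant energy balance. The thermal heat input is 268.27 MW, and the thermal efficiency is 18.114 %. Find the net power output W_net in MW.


W_net = eta / 100 * Q_in
W_net = 18.114 / 100 * 268.27
W_net = 48.594 MW


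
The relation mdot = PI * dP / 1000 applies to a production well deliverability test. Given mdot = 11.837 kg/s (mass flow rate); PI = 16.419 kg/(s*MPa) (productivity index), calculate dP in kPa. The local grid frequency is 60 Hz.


dP = mdot * 1000 / PI
dP = 11.837 * 1000 / 16.419
dP = 720.93 kPa


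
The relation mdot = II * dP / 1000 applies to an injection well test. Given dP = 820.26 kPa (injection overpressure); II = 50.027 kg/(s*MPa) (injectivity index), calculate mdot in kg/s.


mdot = II * dP / 1000
mdot = 50.027 * 820.26 / 1000
mdot = 41.035 kg/s


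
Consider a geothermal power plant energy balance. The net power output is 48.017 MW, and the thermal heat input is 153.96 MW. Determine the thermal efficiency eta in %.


eta = W_net / Q_in * 100
eta = 48.017 / 153.96 * 100
eta = 31.188 %


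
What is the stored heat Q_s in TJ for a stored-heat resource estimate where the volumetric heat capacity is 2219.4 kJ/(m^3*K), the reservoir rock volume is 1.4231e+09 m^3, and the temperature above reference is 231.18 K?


Q_s = Vr * rhoc * dT / 1e12
Q_s = 1.4231e+09 * 2219.4 * 231.18 / 1e12
Q_s = 730.1654 PJ
Convert: 730.1654 PJ * 1000.0 = 7.3017e+05 TJ
Q_s = 7.3017e+05 TJ


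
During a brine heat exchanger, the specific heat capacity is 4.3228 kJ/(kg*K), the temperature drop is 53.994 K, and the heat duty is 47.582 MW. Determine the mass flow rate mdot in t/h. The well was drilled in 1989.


mdot = Q * 1000 / (cp * dT)
mdot = 47.582 * 1000 / (4.3228 * 53.994)
mdot = 203.8600 kg/s
Convert: 203.8600 kg/s * 3.6 = 733.90 t/h
mdot = 733.90 t/h


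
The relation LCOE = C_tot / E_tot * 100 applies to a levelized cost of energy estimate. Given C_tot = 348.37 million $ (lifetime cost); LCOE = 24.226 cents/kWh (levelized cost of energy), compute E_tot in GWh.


E_tot = C_tot / LCOE * 100
E_tot = 348.37 / 24.226 * 100
E_tot = 1438.0 GWh


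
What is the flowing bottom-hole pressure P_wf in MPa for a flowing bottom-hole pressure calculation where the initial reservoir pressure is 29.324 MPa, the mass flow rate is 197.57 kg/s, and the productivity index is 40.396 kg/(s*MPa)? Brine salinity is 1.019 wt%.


P_wf = P_i - mdot / PI
P_wf = 29.324 - 197.57 / 40.396
P_wf = 24.433 MPa


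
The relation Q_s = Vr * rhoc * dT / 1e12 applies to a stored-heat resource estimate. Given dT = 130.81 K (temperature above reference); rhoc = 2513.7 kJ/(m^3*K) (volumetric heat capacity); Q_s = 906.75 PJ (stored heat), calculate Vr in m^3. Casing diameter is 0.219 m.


Vr = Q_s * 1e12 / (rhoc * dT)
Vr = 906.75 * 1e12 / (2513.7 * 130.81)
Vr = 2.7576e+09 m^3


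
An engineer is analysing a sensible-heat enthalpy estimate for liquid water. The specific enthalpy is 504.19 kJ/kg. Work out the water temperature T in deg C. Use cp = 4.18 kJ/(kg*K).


T = h / cp
T = 504.19 / 4.18
T = 120.62 deg C


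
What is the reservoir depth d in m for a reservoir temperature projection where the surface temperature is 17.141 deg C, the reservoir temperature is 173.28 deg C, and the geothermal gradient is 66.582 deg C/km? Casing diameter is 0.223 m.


d = (T_res - T_surf) / grad * 1000
d = (173.28 - 17.141) / 66.582 * 1000
d = 2345.1 m


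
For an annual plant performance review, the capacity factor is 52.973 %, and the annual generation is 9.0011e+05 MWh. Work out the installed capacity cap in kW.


cap = E_a / (CF/100 * 8760)
cap = 9.0011e+05 / (52.973/100 * 8760)
cap = 193.9710 MW
Convert: 193.9710 MW * 1000.0 = 1.9397e+05 kW
cap = 1.9397e+05 kW


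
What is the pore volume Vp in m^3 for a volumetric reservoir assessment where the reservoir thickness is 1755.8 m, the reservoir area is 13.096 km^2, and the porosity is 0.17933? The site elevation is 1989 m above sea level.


Vp = A * 1e6 * hr * phi
Vp = 13.096 * 1e6 * 1755.8 * 0.17933
Vp = 4.1235e+09 m^3


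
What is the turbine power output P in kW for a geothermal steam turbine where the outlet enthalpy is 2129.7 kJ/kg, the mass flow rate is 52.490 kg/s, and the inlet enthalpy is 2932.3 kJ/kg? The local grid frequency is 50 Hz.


P = mdot * (h_in - h_out) / 1000
P = 52.490 * (2932.3 - 2129.7) / 1000
P = 42.12847 MW
Convert: 42.12847 MW * 1000.0 = 42128 kW
P = 42128 kW


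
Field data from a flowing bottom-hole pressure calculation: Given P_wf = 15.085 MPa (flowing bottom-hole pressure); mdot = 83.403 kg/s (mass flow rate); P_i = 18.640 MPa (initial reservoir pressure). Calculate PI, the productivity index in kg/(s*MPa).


PI = mdot / (P_i - P_wf)
PI = 83.403 / (18.640 - 15.085)
PI = 23.461 kg/(s*MPa)


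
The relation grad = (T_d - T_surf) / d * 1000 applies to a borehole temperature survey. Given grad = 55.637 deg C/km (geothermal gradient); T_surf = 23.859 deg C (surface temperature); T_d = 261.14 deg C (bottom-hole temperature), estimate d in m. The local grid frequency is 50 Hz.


d = (T_d - T_surf) / grad * 1000
d = (261.14 - 23.859) / 55.637 * 1000
d = 4264.8 m


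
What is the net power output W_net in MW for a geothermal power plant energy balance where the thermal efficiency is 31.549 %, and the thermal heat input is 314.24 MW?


W_net = eta / 100 * Q_in
W_net = 31.549 / 100 * 314.24
W_net = 99.140 MW


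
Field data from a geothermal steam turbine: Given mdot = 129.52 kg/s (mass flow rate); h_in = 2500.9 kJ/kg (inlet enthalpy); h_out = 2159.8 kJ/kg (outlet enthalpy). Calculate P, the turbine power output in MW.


P = mdot * (h_in - h_out) / 1000
P = 129.52 * (2500.9 - 2159.8) / 1000
P = 44.179 MW


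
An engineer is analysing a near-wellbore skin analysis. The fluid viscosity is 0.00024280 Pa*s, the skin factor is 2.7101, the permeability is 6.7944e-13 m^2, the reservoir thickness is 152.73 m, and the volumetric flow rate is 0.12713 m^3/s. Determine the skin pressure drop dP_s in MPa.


dP_s = S * q * mu / (2*pi*k*hr) / 1000
dP_s = 2.7101 * 0.12713 * 0.00024280 / (2*pi*6.7944e-13*152.73) / 1000
dP_s = 128.3000 kPa
Convert: 128.3000 kPa * 0.001 = 0.12830 MPa
dP_s = 0.12830 MPa


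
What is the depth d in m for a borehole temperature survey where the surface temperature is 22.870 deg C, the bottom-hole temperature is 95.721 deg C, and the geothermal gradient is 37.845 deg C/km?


d = (T_d - T_surf) / grad * 1000
d = (95.721 - 22.870) / 37.845 * 1000
d = 1925.0 m


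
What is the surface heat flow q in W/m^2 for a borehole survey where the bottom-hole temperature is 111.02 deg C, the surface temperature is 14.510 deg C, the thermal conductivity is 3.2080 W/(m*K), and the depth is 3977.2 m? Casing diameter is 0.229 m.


Step 1: grad = (T_d - T_surf)/d * 1000 = (111.02 - 14.51)/3977.2 * 1000 = 24.26582 deg C/km
Step 2: q = k * grad / 1000 = 3.208 * 24.26582 / 1000 = 0.077845 W/m^2
q = 0.077845 W/m^2


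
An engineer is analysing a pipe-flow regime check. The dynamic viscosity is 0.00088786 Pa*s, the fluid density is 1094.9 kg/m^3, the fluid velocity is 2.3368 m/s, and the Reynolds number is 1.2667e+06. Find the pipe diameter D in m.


D = Re * mu / (rho * vel)
D = 1.2667e+06 * 0.00088786 / (1094.9 * 2.3368)
D = 0.43956 m


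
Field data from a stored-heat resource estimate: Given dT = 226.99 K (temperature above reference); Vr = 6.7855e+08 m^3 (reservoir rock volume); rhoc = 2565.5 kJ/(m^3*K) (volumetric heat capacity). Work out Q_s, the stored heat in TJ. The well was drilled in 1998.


Q_s = Vr * rhoc * dT / 1e12
Q_s = 6.7855e+08 * 2565.5 * 226.99 / 1e12
Q_s = 395.1487 PJ
Convert: 395.1487 PJ * 1000.0 = 3.9515e+05 TJ
Q_s = 3.9515e+05 TJ


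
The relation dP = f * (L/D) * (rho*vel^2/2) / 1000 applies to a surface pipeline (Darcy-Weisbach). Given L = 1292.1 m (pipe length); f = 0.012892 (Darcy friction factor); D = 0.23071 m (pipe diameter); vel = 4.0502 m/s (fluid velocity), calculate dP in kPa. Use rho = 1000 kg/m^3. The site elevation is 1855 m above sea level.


dP = f * (L/D) * (rho*vel^2/2) / 1000
dP = 0.012892 * (1292.1/0.23071) * (1000*4.0502^2/2) / 1000
dP = 592.21 kPa


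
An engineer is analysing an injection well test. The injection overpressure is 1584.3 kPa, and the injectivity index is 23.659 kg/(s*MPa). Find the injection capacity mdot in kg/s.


mdot = II * dP / 1000
mdot = 23.659 * 1584.3 / 1000
mdot = 37.483 kg/s


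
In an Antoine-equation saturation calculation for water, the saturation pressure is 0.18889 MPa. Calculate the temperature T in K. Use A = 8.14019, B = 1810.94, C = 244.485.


T = B / (A - log10(P_sat * 760 / 0.101325)) - C
T = 1810.94 / (8.14019 - log10(0.18889 * 760 / 0.101325)) - 244.485
T = 118.5100 deg C
Convert to K: 118.5100 + 273.15 = 391.66 K
T = 391.66 K


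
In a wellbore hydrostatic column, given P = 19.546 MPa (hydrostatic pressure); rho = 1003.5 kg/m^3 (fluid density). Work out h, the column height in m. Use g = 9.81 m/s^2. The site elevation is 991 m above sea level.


h = P * 1e6 / (g * rho)
h = 19.546 * 1e6 / (9.81 * 1003.5)
h = 1985.5 m


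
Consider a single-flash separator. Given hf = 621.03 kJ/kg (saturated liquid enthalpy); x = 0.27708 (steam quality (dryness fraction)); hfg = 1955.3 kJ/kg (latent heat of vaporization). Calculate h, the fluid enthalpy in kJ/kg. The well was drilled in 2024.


h = hf + x * hfg
h = 621.03 + 0.27708 * 1955.3
h = 1162.8 kJ/kg


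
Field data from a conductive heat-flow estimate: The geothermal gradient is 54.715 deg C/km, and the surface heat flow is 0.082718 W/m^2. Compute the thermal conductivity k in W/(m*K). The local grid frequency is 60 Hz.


k = q * 1000 / grad
k = 0.082718 * 1000 / 54.715
k = 1.5118 W/(m*K)


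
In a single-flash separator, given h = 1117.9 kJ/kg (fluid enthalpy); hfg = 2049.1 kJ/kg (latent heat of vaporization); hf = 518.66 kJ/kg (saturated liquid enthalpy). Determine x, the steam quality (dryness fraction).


x = (h - hf) / hfg
x = (1117.9 - 518.66) / 2049.1
x = 0.29244


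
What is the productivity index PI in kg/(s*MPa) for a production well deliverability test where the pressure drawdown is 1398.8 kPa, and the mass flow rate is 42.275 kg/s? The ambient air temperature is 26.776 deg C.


PI = mdot * 1000 / dP
PI = 42.275 * 1000 / 1398.8
PI = 30.222 kg/(s*MPa)


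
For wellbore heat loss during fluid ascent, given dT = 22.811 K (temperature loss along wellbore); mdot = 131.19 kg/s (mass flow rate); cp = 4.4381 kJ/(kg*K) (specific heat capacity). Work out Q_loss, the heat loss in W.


Q_loss = mdot * cp * dT
Q_loss = 131.19 * 4.4381 * 22.811
Q_loss = 13281.35 kW
Convert: 13281.35 kW * 1000.0 = 1.3281e+07 W
Q_loss = 1.3281e+07 W


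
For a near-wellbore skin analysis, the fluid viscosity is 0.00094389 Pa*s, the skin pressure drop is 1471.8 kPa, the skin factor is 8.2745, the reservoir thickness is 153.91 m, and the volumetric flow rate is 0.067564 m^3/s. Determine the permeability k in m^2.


k = S*q*mu / (2*pi*dP_s*1000*hr)
k = 8.2745*0.067564*0.00094389 / (2*pi*1471.8*1000*153.91)
k = 3.7075e-13 m^2


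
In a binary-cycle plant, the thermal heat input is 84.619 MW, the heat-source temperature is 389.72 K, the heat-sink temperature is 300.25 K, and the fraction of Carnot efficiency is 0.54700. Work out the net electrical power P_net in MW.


Step 1: eta = (1 - Tc/Th)*f = (1 - 300.25/389.72)*0.547 = 0.1255776
Step 2: P_net = eta * Q_in = 0.1255776 * 84.619 = 10.626 MW
P_net = 10.626 MW


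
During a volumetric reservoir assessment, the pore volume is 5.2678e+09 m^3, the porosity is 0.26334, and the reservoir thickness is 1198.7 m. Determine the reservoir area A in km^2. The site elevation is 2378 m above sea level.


A = Vp / (1e6 * hr * phi)
A = 5.2678e+09 / (1e6 * 1198.7 * 0.26334)
A = 16.688 km^2


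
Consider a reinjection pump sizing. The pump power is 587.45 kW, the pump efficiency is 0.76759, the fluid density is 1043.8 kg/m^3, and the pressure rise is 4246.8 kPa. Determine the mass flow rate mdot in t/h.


mdot = P_pump * rho * eta / dP
mdot = 587.45 * 1043.8 * 0.76759 / 4246.8
mdot = 110.8296 kg/s
Convert: 110.8296 kg/s * 3.6 = 398.99 t/h
mdot = 398.99 t/h


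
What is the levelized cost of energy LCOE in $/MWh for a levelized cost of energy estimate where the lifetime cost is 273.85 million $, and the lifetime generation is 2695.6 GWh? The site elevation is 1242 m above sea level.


LCOE = C_tot / E_tot * 100
LCOE = 273.85 / 2695.6 * 100
LCOE = 10.15915 cents/kWh
Convert: 10.15915 cents/kWh * 10.0 = 101.59 $/MWh
LCOE = 101.59 $/MWh


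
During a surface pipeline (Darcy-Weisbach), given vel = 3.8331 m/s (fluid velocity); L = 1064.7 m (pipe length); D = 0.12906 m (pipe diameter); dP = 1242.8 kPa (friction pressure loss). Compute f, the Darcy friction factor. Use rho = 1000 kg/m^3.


f = dP*1000 / ((L/D)*(rho*vel^2/2))
f = 1242.8*1000 / ((1064.7/0.12906)*(1000*3.8331^2/2))
f = 0.020507


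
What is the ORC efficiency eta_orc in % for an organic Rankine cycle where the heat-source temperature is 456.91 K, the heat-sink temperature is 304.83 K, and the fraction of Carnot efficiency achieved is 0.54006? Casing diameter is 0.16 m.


eta_orc = (1 - Tc/Th) * f * 100
eta_orc = (1 - 304.83/456.91) * 0.54006 * 100
eta_orc = 17.976 %


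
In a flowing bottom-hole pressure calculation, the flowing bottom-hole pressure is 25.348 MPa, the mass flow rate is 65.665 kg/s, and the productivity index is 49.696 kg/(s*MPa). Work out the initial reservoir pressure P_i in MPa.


P_i = P_wf + mdot / PI
P_i = 25.348 + 65.665 / 49.696
P_i = 26.669 MPa


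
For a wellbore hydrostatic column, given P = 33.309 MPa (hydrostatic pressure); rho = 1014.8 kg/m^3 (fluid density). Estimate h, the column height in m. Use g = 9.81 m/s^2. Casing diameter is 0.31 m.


h = P * 1e6 / (g * rho)
h = 33.309 * 1e6 / (9.81 * 1014.8)
h = 3345.9 m


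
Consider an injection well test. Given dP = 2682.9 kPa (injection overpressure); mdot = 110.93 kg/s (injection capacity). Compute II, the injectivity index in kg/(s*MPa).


II = mdot * 1000 / dP
II = 110.93 * 1000 / 2682.9
II = 41.347 kg/(s*MPa)


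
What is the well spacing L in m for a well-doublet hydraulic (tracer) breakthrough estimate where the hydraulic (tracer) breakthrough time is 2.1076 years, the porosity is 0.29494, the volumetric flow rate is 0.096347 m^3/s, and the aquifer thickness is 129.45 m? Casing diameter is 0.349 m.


L = sqrt(t_bt*365.25*86400*3*Qv / (pi*hr*phi))
L = sqrt(2.1076*365.25*86400*3*0.096347 / (pi*129.45*0.29494))
L = 400.34 m


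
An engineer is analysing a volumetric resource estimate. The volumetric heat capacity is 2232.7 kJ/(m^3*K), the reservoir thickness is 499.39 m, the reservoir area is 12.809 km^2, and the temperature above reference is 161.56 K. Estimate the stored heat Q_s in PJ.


Step 1: Vr = A*1e6*hr = 12.809*1e6*499.39 = 6.396687e+09 m^3
Step 2: Q_s = Vr*rhoc*dT/1e12 = 6.396687e+09*2232.7*161.56/1e12 = 2307.4 PJ
Q_s = 2307.4 PJ


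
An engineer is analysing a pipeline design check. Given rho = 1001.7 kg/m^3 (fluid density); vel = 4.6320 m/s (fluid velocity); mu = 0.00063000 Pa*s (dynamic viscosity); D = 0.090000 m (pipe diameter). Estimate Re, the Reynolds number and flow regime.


Step 1: Re = rho*vel*D/mu = 1001.7*4.632*0.09/0.00063 = 6.6284e+05
Step 2: Re = 6.6284e+05 > 4000, so flow is turbulent.
Re = 6.6284e+05 (turbulent)


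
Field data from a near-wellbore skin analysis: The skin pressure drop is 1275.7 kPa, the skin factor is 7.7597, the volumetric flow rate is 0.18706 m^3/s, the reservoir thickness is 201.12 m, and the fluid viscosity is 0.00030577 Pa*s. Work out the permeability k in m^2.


k = S*q*mu / (2*pi*dP_s*1000*hr)
k = 7.7597*0.18706*0.00030577 / (2*pi*1275.7*1000*201.12)
k = 2.7532e-13 m^2


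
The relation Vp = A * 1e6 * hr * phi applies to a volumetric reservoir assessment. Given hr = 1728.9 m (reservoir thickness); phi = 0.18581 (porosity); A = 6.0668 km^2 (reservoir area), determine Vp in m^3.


Vp = A * 1e6 * hr * phi
Vp = 6.0668 * 1e6 * 1728.9 * 0.18581
Vp = 1.9489e+09 m^3


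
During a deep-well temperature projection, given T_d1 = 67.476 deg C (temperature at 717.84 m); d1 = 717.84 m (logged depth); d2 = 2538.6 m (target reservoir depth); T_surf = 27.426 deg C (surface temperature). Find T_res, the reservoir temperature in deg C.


Step 1: grad = (T_d1 - T_surf)/d1 * 1000 = (67.476 - 27.426)/717.84 * 1000 = 55.79238 deg C/km
Step 2: T_res = T_surf + grad*d2/1000 = 27.426 + 55.79238*2538.6/1000 = 169.06 deg C
T_res = 169.06 deg C


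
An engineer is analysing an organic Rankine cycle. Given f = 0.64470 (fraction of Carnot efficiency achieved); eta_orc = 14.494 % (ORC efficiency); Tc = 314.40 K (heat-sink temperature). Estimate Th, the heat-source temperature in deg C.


Th = Tc / (1 - (eta_orc/100)/f)
Th = 314.40 / (1 - (14.494/100)/0.64470)
Th = 405.5820 K
Convert to deg C: 405.5820 - 273.15 = 132.43 deg C
Th = 132.43 deg C


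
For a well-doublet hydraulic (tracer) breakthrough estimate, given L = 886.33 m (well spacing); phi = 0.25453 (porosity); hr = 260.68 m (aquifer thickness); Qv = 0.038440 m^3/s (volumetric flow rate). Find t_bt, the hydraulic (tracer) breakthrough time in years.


t_bt = pi * hr * phi * L^2 / (3 * Qv) / (365.25*86400)
t_bt = pi * 260.68 * 0.25453 * 886.33^2 / (3 * 0.038440) / (365.25*86400)
t_bt = 44.997 years


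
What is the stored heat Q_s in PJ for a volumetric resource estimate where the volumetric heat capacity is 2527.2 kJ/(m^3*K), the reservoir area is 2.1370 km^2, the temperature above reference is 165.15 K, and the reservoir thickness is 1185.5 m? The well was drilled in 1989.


Step 1: Vr = A*1e6*hr = 2.137*1e6*1185.5 = 2.533414e+09 m^3
Step 2: Q_s = Vr*rhoc*dT/1e12 = 2.533414e+09*2527.2*165.15/1e12 = 1057.4 PJ
Q_s = 1057.4 PJ


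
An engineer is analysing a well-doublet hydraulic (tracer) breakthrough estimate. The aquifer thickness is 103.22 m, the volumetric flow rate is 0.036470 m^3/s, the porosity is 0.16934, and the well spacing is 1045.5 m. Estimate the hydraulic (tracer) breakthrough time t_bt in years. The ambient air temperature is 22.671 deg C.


t_bt = pi * hr * phi * L^2 / (3 * Qv) / (365.25*86400)
t_bt = pi * 103.22 * 0.16934 * 1045.5^2 / (3 * 0.036470) / (365.25*86400)
t_bt = 17.384 years


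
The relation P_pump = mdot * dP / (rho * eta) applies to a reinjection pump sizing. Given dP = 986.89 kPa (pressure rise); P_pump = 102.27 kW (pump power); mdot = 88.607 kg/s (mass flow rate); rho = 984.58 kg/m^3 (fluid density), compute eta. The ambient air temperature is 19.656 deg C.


eta = mdot * dP / (rho * P_pump)
eta = 88.607 * 986.89 / (984.58 * 102.27)
eta = 0.86844


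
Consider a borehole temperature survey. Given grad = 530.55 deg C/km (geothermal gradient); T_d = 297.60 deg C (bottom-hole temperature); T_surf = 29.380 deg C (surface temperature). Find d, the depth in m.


d = (T_d - T_surf) / grad * 1000
d = (297.60 - 29.380) / 530.55 * 1000
d = 505.55 m


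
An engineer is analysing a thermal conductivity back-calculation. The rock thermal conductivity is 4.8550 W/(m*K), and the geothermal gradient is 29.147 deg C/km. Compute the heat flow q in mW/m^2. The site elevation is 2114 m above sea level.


q = k * grad / 1000
q = 4.8550 * 29.147 / 1000
q = 0.1415087 W/m^2
Convert: 0.1415087 W/m^2 * 1000.0 = 141.51 mW/m^2
q = 141.51 mW/m^2


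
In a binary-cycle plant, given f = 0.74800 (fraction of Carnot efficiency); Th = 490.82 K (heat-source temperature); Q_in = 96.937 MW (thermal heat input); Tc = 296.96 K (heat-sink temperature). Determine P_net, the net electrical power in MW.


Step 1: eta = (1 - Tc/Th)*f = (1 - 296.96/490.82)*0.748 = 0.2954388
Step 2: P_net = eta * Q_in = 0.2954388 * 96.937 = 28.639 MW
P_net = 28.639 MW


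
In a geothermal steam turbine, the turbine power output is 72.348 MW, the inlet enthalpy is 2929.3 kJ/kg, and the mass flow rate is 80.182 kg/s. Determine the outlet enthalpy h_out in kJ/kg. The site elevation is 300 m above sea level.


h_out = h_in - P * 1000 / mdot
h_out = 2929.3 - 72.348 * 1000 / 80.182
h_out = 2027.0 kJ/kg


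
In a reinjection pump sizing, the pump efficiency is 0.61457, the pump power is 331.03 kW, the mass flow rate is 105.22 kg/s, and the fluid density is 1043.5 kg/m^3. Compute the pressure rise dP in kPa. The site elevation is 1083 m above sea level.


dP = P_pump * rho * eta / mdot
dP = 331.03 * 1043.5 * 0.61457 / 105.22
dP = 2017.6 kPa


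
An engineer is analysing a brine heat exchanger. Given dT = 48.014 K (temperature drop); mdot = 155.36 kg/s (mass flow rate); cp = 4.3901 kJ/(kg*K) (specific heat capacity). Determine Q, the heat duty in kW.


Q = mdot * cp * dT / 1000
Q = 155.36 * 4.3901 * 48.014 / 1000
Q = 32.74775 MW
Convert: 32.74775 MW * 1000.0 = 32748 kW
Q = 32748 kW


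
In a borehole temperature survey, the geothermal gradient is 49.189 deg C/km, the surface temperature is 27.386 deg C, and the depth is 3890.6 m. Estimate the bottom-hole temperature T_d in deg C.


T_d = T_surf + grad * d / 1000
T_d = 27.386 + 49.189 * 3890.6 / 1000
T_d = 218.76 deg C


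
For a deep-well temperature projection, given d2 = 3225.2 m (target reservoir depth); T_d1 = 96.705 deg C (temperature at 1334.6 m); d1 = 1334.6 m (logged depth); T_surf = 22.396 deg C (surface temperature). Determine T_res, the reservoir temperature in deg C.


Step 1: grad = (T_d1 - T_surf)/d1 * 1000 = (96.705 - 22.396)/1334.6 * 1000 = 55.67886 deg C/km
Step 2: T_res = T_surf + grad*d2/1000 = 22.396 + 55.67886*3225.2/1000 = 201.97 deg C
T_res = 201.97 deg C


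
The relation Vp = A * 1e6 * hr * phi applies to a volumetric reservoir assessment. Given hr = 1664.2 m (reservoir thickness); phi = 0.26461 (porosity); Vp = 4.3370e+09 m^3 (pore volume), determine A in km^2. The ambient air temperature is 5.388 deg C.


A = Vp / (1e6 * hr * phi)
A = 4.3370e+09 / (1e6 * 1664.2 * 0.26461)
A = 9.8487 km^2


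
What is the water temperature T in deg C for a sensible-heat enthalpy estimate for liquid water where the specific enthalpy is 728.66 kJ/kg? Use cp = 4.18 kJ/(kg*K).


T = h / cp
T = 728.66 / 4.18
T = 174.32 deg C


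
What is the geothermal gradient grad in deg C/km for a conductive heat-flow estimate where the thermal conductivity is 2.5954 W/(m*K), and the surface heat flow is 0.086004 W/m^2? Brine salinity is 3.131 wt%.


grad = q * 1000 / k
grad = 0.086004 * 1000 / 2.5954
grad = 33.137 deg C/km


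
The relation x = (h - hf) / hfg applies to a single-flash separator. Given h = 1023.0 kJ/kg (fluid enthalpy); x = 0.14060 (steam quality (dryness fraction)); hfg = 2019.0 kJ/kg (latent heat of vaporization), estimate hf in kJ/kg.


hf = h - x * hfg
hf = 1023.0 - 0.14060 * 2019.0
hf = 739.13 kJ/kg


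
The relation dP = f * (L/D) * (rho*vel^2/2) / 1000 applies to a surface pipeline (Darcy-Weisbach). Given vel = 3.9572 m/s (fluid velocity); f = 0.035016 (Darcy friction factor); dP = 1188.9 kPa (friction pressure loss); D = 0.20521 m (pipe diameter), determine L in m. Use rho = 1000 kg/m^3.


L = dP*1000*D / (f*rho*vel^2/2)
L = 1188.9*1000*0.20521 / (0.035016*1000*3.9572^2/2)
L = 889.88 m


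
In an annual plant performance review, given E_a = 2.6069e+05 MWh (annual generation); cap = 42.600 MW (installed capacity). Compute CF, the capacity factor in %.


CF = E_a / (cap * 8760) * 100
CF = 2.6069e+05 / (42.600 * 8760) * 100
CF = 69.857 %


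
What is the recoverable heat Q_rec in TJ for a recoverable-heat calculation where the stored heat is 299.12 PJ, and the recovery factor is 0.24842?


Q_rec = Q_s * RF
Q_rec = 299.12 * 0.24842
Q_rec = 74.30739 PJ
Convert: 74.30739 PJ * 1000.0 = 74307 TJ
Q_rec = 74307 TJ


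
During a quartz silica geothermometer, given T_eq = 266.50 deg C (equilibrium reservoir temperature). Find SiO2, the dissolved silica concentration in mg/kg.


SiO2 = 10^(5.19 - 1309/(T_eq + 273.15))
SiO2 = 10^(5.19 - 1309/(266.50 + 273.15))
SiO2 = 581.24 mg/kg


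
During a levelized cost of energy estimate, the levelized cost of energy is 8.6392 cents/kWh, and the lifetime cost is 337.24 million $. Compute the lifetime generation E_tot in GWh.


E_tot = C_tot / LCOE * 100
E_tot = 337.24 / 8.6392 * 100
E_tot = 3903.6 GWh


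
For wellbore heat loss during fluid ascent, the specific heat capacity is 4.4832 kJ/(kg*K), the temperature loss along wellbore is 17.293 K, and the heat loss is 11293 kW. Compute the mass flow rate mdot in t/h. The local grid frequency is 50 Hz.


mdot = Q_loss / (cp * dT)
mdot = 11293 / (4.4832 * 17.293)
mdot = 145.6635 kg/s
Convert: 145.6635 kg/s * 3.6 = 524.39 t/h
mdot = 524.39 t/h


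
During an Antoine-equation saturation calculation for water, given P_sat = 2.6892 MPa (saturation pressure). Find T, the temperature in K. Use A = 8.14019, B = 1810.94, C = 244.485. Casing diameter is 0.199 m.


T = B / (A - log10(P_sat * 760 / 0.101325)) - C
T = 1810.94 / (8.14019 - log10(2.6892 * 760 / 0.101325)) - 244.485
T = 227.6710 deg C
Convert to K: 227.6710 + 273.15 = 500.82 K
T = 500.82 K


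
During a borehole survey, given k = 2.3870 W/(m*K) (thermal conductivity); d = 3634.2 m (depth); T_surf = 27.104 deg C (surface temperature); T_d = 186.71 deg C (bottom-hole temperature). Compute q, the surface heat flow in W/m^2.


Step 1: grad = (T_d - T_surf)/d * 1000 = (186.71 - 27.104)/3634.2 * 1000 = 43.91778 deg C/km
Step 2: q = k * grad / 1000 = 2.387 * 43.91778 / 1000 = 0.10483 W/m^2
q = 0.10483 W/m^2


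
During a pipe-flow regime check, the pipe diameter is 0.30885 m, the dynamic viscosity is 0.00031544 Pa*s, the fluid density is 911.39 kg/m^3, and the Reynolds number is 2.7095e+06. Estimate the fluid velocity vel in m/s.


vel = Re * mu / (rho * D)
vel = 2.7095e+06 * 0.00031544 / (911.39 * 0.30885)
vel = 3.0364 m/s


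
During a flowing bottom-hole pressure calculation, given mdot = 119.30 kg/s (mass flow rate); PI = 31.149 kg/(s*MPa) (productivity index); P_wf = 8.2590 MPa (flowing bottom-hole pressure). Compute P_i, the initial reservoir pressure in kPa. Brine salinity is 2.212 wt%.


P_i = P_wf + mdot / PI
P_i = 8.2590 + 119.30 / 31.149
P_i = 12.08898 MPa
Convert: 12.08898 MPa * 1000.0 = 12089 kPa
P_i = 12089 kPa


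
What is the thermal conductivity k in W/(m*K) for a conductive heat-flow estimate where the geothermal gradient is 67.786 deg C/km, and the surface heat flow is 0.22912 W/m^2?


k = q * 1000 / grad
k = 0.22912 * 1000 / 67.786
k = 3.3800 W/(m*K)


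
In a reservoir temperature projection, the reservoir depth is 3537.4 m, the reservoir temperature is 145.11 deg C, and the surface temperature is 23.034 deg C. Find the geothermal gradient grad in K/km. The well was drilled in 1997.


grad = (T_res - T_surf) / d * 1000
grad = (145.11 - 23.034) / 3537.4 * 1000
grad = 34.51009 deg C/km
Convert: 34.51009 deg C/km * 1.0 = 34.510 K/km
grad = 34.510 K/km


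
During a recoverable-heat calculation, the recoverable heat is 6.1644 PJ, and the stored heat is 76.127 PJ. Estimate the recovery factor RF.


RF = Q_rec / Q_s
RF = 6.1644 / 76.127
RF = 0.080975


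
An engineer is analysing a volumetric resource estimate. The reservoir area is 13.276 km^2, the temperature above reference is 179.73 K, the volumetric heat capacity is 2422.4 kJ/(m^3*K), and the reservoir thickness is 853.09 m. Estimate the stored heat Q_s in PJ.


Step 1: Vr = A*1e6*hr = 13.276*1e6*853.09 = 1.132562e+10 m^3
Step 2: Q_s = Vr*rhoc*dT/1e12 = 1.132562e+10*2422.4*179.73/1e12 = 4930.9 PJ
Q_s = 4930.9 PJ


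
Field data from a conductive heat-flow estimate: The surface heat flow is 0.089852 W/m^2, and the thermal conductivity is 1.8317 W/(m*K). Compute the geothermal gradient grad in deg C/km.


grad = q * 1000 / k
grad = 0.089852 * 1000 / 1.8317
grad = 49.054 deg C/km


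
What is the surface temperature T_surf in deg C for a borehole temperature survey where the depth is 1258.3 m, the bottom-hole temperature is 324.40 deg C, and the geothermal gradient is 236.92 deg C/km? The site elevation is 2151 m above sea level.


T_surf = T_d - grad * d / 1000
T_surf = 324.40 - 236.92 * 1258.3 / 1000
T_surf = 26.284 deg C


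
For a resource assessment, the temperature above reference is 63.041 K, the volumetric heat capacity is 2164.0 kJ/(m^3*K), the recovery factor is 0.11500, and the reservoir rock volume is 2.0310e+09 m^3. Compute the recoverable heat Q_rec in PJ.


Step 1: Q_s = Vr*rhoc*dT/1e12 = 2.0310e+09*2164.0*63.041/1e12 = 277.0705 PJ
Step 2: Q_rec = Q_s * RF = 277.0705 * 0.115 = 31.863 PJ
Q_rec = 31.863 PJ


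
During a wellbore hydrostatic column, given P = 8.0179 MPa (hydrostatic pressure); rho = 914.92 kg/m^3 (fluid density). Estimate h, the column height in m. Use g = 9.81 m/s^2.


h = P * 1e6 / (g * rho)
h = 8.0179 * 1e6 / (9.81 * 914.92)
h = 893.32 m


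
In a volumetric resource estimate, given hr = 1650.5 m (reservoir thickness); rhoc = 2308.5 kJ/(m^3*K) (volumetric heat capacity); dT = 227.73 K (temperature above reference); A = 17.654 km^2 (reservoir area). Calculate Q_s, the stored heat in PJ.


Step 1: Vr = A*1e6*hr = 17.654*1e6*1650.5 = 2.913793e+10 m^3
Step 2: Q_s = Vr*rhoc*dT/1e12 = 2.913793e+10*2308.5*227.73/1e12 = 15318 PJ
Q_s = 15318 PJ


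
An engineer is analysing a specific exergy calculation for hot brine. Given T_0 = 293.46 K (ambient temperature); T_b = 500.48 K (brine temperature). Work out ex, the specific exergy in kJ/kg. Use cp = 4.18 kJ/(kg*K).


ex = cp * ((T_b - T_0) - T_0 * ln(T_b/T_0))
ex = 4.18 * ((500.48 - 293.46) - 293.46 * ln(500.48/293.46))
ex = 210.52 kJ/kg


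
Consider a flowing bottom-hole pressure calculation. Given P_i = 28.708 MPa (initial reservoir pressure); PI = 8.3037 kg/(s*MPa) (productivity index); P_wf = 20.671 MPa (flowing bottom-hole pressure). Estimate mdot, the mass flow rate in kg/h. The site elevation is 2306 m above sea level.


mdot = (P_i - P_wf) * PI
mdot = (28.708 - 20.671) * 8.3037
mdot = 66.73684 kg/s
Convert: 66.73684 kg/s * 3600.0 = 2.4025e+05 kg/h
mdot = 2.4025e+05 kg/h


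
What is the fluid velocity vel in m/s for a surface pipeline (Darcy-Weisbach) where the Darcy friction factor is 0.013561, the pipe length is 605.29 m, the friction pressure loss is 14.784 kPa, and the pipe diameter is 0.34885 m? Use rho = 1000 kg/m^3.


vel = sqrt(dP*1000*2*D / (f*L*rho))
vel = sqrt(14.784*1000*2*0.34885 / (0.013561*605.29*1000))
vel = 1.1210 m/s
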